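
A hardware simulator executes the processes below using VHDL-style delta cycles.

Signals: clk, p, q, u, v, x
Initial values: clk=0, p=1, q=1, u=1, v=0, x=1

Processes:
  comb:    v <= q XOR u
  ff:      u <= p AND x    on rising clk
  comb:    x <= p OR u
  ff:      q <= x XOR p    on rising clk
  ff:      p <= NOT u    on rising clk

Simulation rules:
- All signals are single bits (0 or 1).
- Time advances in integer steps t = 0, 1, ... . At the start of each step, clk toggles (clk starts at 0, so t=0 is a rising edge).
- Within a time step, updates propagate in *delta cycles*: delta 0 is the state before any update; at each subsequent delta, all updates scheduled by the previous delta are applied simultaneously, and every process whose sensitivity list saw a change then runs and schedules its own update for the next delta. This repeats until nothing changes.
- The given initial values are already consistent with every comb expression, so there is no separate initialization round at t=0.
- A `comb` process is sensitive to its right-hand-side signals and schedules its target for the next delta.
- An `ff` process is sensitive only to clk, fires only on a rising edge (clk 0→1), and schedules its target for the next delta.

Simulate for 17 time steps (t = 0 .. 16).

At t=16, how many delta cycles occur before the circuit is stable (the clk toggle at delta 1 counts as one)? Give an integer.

2

t=0 Δ0: v=0 x=1 q=1 u=1 clk=0 p=1
  Δ1: clk:0→1
  Δ2: q:1→0, p:1→0
  Δ3: v:0→1
  (3Δ to stable)
t=1 Δ0: v=1 x=1 q=0 u=1 clk=1 p=0
  Δ1: clk:1→0
  (1Δ to stable)
t=2 Δ0: v=1 x=1 q=0 u=1 clk=0 p=0
  Δ1: clk:0→1
  Δ2: q:0→1, u:1→0
  Δ3: x:1→0
  (3Δ to stable)
t=3 Δ0: v=1 x=0 q=1 u=0 clk=1 p=0
  Δ1: clk:1→0
  (1Δ to stable)
t=4 Δ0: v=1 x=0 q=1 u=0 clk=0 p=0
  Δ1: clk:0→1
  Δ2: q:1→0, p:0→1
  Δ3: v:1→0, x:0→1
  (3Δ to stable)
t=5 Δ0: v=0 x=1 q=0 u=0 clk=1 p=1
  Δ1: clk:1→0
  (1Δ to stable)
t=6 Δ0: v=0 x=1 q=0 u=0 clk=0 p=1
  Δ1: clk:0→1
  Δ2: u:0→1
  Δ3: v:0→1
  (3Δ to stable)
t=7 Δ0: v=1 x=1 q=0 u=1 clk=1 p=1
  Δ1: clk:1→0
  (1Δ to stable)
t=8 Δ0: v=1 x=1 q=0 u=1 clk=0 p=1
  Δ1: clk:0→1
  Δ2: p:1→0
  (2Δ to stable)
t=9 Δ0: v=1 x=1 q=0 u=1 clk=1 p=0
  Δ1: clk:1→0
  (1Δ to stable)
t=10 Δ0: v=1 x=1 q=0 u=1 clk=0 p=0
  Δ1: clk:0→1
  Δ2: q:0→1, u:1→0
  Δ3: x:1→0
  (3Δ to stable)
t=11 Δ0: v=1 x=0 q=1 u=0 clk=1 p=0
  Δ1: clk:1→0
  (1Δ to stable)
t=12 Δ0: v=1 x=0 q=1 u=0 clk=0 p=0
  Δ1: clk:0→1
  Δ2: q:1→0, p:0→1
  Δ3: v:1→0, x:0→1
  (3Δ to stable)
t=13 Δ0: v=0 x=1 q=0 u=0 clk=1 p=1
  Δ1: clk:1→0
  (1Δ to stable)
t=14 Δ0: v=0 x=1 q=0 u=0 clk=0 p=1
  Δ1: clk:0→1
  Δ2: u:0→1
  Δ3: v:0→1
  (3Δ to stable)
t=15 Δ0: v=1 x=1 q=0 u=1 clk=1 p=1
  Δ1: clk:1→0
  (1Δ to stable)
t=16 Δ0: v=1 x=1 q=0 u=1 clk=0 p=1
  Δ1: clk:0→1
  Δ2: p:1→0
  (2Δ to stable)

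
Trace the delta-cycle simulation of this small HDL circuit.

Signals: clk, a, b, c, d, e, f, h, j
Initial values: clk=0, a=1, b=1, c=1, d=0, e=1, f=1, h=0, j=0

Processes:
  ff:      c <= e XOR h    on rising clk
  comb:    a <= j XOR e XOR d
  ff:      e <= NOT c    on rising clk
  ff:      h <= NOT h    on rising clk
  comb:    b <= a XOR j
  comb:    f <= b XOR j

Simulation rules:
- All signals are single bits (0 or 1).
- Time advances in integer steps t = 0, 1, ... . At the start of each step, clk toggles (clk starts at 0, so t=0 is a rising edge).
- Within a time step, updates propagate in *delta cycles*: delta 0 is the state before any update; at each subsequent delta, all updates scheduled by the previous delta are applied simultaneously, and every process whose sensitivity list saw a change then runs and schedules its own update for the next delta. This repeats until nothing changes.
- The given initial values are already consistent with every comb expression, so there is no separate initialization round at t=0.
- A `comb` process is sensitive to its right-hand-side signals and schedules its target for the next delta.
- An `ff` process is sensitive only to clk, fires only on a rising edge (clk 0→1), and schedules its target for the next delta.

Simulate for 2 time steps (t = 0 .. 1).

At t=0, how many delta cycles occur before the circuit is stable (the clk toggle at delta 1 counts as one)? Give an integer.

5

t0.Δ0 e=1 b=1 j=0 clk=0 a=1 f=1 h=0 c=1 d=0
t0.Δ1 e=1 b=1 j=0 clk=1 a=1 f=1 h=0 c=1 d=0
t0.Δ2 e=0 b=1 j=0 clk=1 a=1 f=1 h=1 c=1 d=0
t0.Δ3 e=0 b=1 j=0 clk=1 a=0 f=1 h=1 c=1 d=0
t0.Δ4 e=0 b=0 j=0 clk=1 a=0 f=1 h=1 c=1 d=0
t0.Δ5 e=0 b=0 j=0 clk=1 a=0 f=0 h=1 c=1 d=0
t1.Δ0 e=0 b=0 j=0 clk=1 a=0 f=0 h=1 c=1 d=0
t1.Δ1 e=0 b=0 j=0 clk=0 a=0 f=0 h=1 c=1 d=0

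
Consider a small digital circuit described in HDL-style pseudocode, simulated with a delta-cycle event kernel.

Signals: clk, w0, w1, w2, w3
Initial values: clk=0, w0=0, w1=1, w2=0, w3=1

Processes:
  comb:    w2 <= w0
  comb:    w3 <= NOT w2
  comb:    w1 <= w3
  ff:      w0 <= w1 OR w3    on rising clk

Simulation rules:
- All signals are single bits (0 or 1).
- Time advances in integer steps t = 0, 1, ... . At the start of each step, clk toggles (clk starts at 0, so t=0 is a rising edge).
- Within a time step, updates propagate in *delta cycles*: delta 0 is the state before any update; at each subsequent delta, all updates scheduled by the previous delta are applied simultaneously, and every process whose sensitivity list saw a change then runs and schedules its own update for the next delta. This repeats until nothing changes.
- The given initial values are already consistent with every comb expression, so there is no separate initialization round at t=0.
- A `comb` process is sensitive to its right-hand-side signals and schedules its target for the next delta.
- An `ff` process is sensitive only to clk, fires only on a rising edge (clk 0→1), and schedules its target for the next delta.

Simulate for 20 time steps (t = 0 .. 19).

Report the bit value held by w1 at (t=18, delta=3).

0

t=0 Δ0: w1=1 clk=0 w2=0 w3=1 w0=0
  Δ1: clk:0→1
  Δ2: w0:0→1
  Δ3: w2:0→1
  Δ4: w3:1→0
  Δ5: w1:1→0
  (5Δ to stable)
t=1 Δ0: w1=0 clk=1 w2=1 w3=0 w0=1
  Δ1: clk:1→0
  (1Δ to stable)
t=2 Δ0: w1=0 clk=0 w2=1 w3=0 w0=1
  Δ1: clk:0→1
  Δ2: w0:1→0
  Δ3: w2:1→0
  Δ4: w3:0→1
  Δ5: w1:0→1
  (5Δ to stable)
t=3 Δ0: w1=1 clk=1 w2=0 w3=1 w0=0
  Δ1: clk:1→0
  (1Δ to stable)
t=4 Δ0: w1=1 clk=0 w2=0 w3=1 w0=0
  Δ1: clk:0→1
  Δ2: w0:0→1
  Δ3: w2:0→1
  Δ4: w3:1→0
  Δ5: w1:1→0
  (5Δ to stable)
t=5 Δ0: w1=0 clk=1 w2=1 w3=0 w0=1
  Δ1: clk:1→0
  (1Δ to stable)
t=6 Δ0: w1=0 clk=0 w2=1 w3=0 w0=1
  Δ1: clk:0→1
  Δ2: w0:1→0
  Δ3: w2:1→0
  Δ4: w3:0→1
  Δ5: w1:0→1
  (5Δ to stable)
t=7 Δ0: w1=1 clk=1 w2=0 w3=1 w0=0
  Δ1: clk:1→0
  (1Δ to stable)
t=8 Δ0: w1=1 clk=0 w2=0 w3=1 w0=0
  Δ1: clk:0→1
  Δ2: w0:0→1
  Δ3: w2:0→1
  Δ4: w3:1→0
  Δ5: w1:1→0
  (5Δ to stable)
t=9 Δ0: w1=0 clk=1 w2=1 w3=0 w0=1
  Δ1: clk:1→0
  (1Δ to stable)
t=10 Δ0: w1=0 clk=0 w2=1 w3=0 w0=1
  Δ1: clk:0→1
  Δ2: w0:1→0
  Δ3: w2:1→0
  Δ4: w3:0→1
  Δ5: w1:0→1
  (5Δ to stable)
t=11 Δ0: w1=1 clk=1 w2=0 w3=1 w0=0
  Δ1: clk:1→0
  (1Δ to stable)
t=12 Δ0: w1=1 clk=0 w2=0 w3=1 w0=0
  Δ1: clk:0→1
  Δ2: w0:0→1
  Δ3: w2:0→1
  Δ4: w3:1→0
  Δ5: w1:1→0
  (5Δ to stable)
t=13 Δ0: w1=0 clk=1 w2=1 w3=0 w0=1
  Δ1: clk:1→0
  (1Δ to stable)
t=14 Δ0: w1=0 clk=0 w2=1 w3=0 w0=1
  Δ1: clk:0→1
  Δ2: w0:1→0
  Δ3: w2:1→0
  Δ4: w3:0→1
  Δ5: w1:0→1
  (5Δ to stable)
t=15 Δ0: w1=1 clk=1 w2=0 w3=1 w0=0
  Δ1: clk:1→0
  (1Δ to stable)
t=16 Δ0: w1=1 clk=0 w2=0 w3=1 w0=0
  Δ1: clk:0→1
  Δ2: w0:0→1
  Δ3: w2:0→1
  Δ4: w3:1→0
  Δ5: w1:1→0
  (5Δ to stable)
t=17 Δ0: w1=0 clk=1 w2=1 w3=0 w0=1
  Δ1: clk:1→0
  (1Δ to stable)
t=18 Δ0: w1=0 clk=0 w2=1 w3=0 w0=1
  Δ1: clk:0→1
  Δ2: w0:1→0
  Δ3: w2:1→0
  Δ4: w3:0→1
  Δ5: w1:0→1
  (5Δ to stable)
t=19 Δ0: w1=1 clk=1 w2=0 w3=1 w0=0
  Δ1: clk:1→0
  (1Δ to stable)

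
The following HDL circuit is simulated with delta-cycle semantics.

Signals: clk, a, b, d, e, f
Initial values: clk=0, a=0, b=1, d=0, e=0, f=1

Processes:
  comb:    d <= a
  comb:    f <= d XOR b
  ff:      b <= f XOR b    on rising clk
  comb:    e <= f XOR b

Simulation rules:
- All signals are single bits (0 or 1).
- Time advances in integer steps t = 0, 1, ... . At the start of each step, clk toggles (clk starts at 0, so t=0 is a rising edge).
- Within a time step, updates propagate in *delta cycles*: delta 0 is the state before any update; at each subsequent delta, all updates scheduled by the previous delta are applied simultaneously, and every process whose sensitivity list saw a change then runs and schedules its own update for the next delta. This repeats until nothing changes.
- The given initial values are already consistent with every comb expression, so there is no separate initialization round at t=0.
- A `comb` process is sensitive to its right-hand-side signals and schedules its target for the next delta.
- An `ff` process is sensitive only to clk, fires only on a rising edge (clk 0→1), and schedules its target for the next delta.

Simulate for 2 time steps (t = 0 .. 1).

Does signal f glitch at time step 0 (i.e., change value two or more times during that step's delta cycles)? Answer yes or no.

no

t=0 Δ0: d=0 f=1 e=0 a=0 clk=0 b=1
  Δ1: clk:0→1
  Δ2: b:1→0
  Δ3: f:1→0, e:0→1
  Δ4: e:1→0
  (4Δ to stable)
t=1 Δ0: d=0 f=0 e=0 a=0 clk=1 b=0
  Δ1: clk:1→0
  (1Δ to stable)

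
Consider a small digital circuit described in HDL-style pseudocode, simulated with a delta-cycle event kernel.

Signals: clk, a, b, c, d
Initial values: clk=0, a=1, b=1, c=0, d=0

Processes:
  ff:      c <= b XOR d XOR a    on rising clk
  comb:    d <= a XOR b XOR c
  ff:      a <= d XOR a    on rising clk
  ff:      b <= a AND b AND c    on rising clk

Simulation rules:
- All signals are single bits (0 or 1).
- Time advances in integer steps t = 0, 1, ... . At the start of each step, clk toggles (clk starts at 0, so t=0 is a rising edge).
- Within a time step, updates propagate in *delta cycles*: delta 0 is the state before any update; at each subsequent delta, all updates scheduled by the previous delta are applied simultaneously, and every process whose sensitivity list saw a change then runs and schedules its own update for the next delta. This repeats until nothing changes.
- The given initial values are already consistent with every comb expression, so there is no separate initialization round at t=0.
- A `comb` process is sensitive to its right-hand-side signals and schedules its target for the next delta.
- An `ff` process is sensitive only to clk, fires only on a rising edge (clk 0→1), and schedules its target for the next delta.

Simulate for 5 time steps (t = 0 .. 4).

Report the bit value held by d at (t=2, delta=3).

0

t=0 Δ0: c=0 clk=0 a=1 b=1 d=0
  Δ1: clk:0→1
  Δ2: b:1→0
  Δ3: d:0→1
  (3Δ to stable)
t=1 Δ0: c=0 clk=1 a=1 b=0 d=1
  Δ1: clk:1→0
  (1Δ to stable)
t=2 Δ0: c=0 clk=0 a=1 b=0 d=1
  Δ1: clk:0→1
  Δ2: a:1→0
  Δ3: d:1→0
  (3Δ to stable)
t=3 Δ0: c=0 clk=1 a=0 b=0 d=0
  Δ1: clk:1→0
  (1Δ to stable)
t=4 Δ0: c=0 clk=0 a=0 b=0 d=0
  Δ1: clk:0→1
  (1Δ to stable)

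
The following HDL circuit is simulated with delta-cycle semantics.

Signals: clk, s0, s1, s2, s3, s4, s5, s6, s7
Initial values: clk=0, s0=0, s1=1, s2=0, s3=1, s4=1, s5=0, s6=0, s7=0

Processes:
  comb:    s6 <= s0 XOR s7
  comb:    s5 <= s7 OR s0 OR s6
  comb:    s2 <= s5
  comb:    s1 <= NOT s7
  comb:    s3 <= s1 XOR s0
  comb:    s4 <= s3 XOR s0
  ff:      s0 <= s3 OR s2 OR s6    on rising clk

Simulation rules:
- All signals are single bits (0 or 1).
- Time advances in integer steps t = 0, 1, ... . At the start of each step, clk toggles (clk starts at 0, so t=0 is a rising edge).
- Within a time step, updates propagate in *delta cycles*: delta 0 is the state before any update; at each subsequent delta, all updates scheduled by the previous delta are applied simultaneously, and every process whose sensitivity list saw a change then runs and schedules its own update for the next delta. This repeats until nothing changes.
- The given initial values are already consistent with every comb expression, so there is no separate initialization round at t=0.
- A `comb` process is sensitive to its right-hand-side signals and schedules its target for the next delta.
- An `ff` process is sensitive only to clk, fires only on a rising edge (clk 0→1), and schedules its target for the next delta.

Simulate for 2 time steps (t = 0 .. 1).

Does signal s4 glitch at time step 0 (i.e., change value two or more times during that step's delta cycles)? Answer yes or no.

yes

t=0 Δ0: s3=1 clk=0 s7=0 s4=1 s5=0 s0=0 s1=1 s6=0 s2=0
  Δ1: clk:0→1
  Δ2: s0:0→1
  Δ3: s3:1→0, s4:1→0, s5:0→1, s6:0→1
  Δ4: s4:0→1, s2:0→1
  (4Δ to stable)
t=1 Δ0: s3=0 clk=1 s7=0 s4=1 s5=1 s0=1 s1=1 s6=1 s2=1
  Δ1: clk:1→0
  (1Δ to stable)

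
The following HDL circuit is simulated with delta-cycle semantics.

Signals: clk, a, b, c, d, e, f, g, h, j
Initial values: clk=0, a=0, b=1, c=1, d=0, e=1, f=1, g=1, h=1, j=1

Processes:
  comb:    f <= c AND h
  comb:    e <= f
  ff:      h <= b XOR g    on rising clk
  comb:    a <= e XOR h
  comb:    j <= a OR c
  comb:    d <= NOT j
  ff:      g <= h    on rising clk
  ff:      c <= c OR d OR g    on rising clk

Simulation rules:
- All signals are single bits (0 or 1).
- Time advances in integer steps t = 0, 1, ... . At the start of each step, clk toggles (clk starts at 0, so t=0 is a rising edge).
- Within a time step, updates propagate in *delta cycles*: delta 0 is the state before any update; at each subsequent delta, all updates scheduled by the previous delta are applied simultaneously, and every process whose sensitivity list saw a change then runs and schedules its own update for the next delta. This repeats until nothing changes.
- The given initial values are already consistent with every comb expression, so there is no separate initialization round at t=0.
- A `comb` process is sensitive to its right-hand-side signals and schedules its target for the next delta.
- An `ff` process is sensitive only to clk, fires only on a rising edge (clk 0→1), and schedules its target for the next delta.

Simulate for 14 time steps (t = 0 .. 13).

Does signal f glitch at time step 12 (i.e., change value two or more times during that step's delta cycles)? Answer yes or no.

t0.Δ0 j=1 a=0 e=1 clk=0 b=1 h=1 f=1 g=1 d=0 c=1
t0.Δ1 j=1 a=0 e=1 clk=1 b=1 h=1 f=1 g=1 d=0 c=1
t0.Δ2 j=1 a=0 e=1 clk=1 b=1 h=0 f=1 g=1 d=0 c=1
t0.Δ3 j=1 a=1 e=1 clk=1 b=1 h=0 f=0 g=1 d=0 c=1
t0.Δ4 j=1 a=1 e=0 clk=1 b=1 h=0 f=0 g=1 d=0 c=1
t0.Δ5 j=1 a=0 e=0 clk=1 b=1 h=0 f=0 g=1 d=0 c=1
t1.Δ0 j=1 a=0 e=0 clk=1 b=1 h=0 f=0 g=1 d=0 c=1
t1.Δ1 j=1 a=0 e=0 clk=0 b=1 h=0 f=0 g=1 d=0 c=1
t2.Δ0 j=1 a=0 e=0 clk=0 b=1 h=0 f=0 g=1 d=0 c=1
t2.Δ1 j=1 a=0 e=0 clk=1 b=1 h=0 f=0 g=1 d=0 c=1
t2.Δ2 j=1 a=0 e=0 clk=1 b=1 h=0 f=0 g=0 d=0 c=1
t3.Δ0 j=1 a=0 e=0 clk=1 b=1 h=0 f=0 g=0 d=0 c=1
t3.Δ1 j=1 a=0 e=0 clk=0 b=1 h=0 f=0 g=0 d=0 c=1
t4.Δ0 j=1 a=0 e=0 clk=0 b=1 h=0 f=0 g=0 d=0 c=1
t4.Δ1 j=1 a=0 e=0 clk=1 b=1 h=0 f=0 g=0 d=0 c=1
t4.Δ2 j=1 a=0 e=0 clk=1 b=1 h=1 f=0 g=0 d=0 c=1
t4.Δ3 j=1 a=1 e=0 clk=1 b=1 h=1 f=1 g=0 d=0 c=1
t4.Δ4 j=1 a=1 e=1 clk=1 b=1 h=1 f=1 g=0 d=0 c=1
t4.Δ5 j=1 a=0 e=1 clk=1 b=1 h=1 f=1 g=0 d=0 c=1
t5.Δ0 j=1 a=0 e=1 clk=1 b=1 h=1 f=1 g=0 d=0 c=1
t5.Δ1 j=1 a=0 e=1 clk=0 b=1 h=1 f=1 g=0 d=0 c=1
t6.Δ0 j=1 a=0 e=1 clk=0 b=1 h=1 f=1 g=0 d=0 c=1
t6.Δ1 j=1 a=0 e=1 clk=1 b=1 h=1 f=1 g=0 d=0 c=1
t6.Δ2 j=1 a=0 e=1 clk=1 b=1 h=1 f=1 g=1 d=0 c=1
t7.Δ0 j=1 a=0 e=1 clk=1 b=1 h=1 f=1 g=1 d=0 c=1
t7.Δ1 j=1 a=0 e=1 clk=0 b=1 h=1 f=1 g=1 d=0 c=1
t8.Δ0 j=1 a=0 e=1 clk=0 b=1 h=1 f=1 g=1 d=0 c=1
t8.Δ1 j=1 a=0 e=1 clk=1 b=1 h=1 f=1 g=1 d=0 c=1
t8.Δ2 j=1 a=0 e=1 clk=1 b=1 h=0 f=1 g=1 d=0 c=1
t8.Δ3 j=1 a=1 e=1 clk=1 b=1 h=0 f=0 g=1 d=0 c=1
t8.Δ4 j=1 a=1 e=0 clk=1 b=1 h=0 f=0 g=1 d=0 c=1
t8.Δ5 j=1 a=0 e=0 clk=1 b=1 h=0 f=0 g=1 d=0 c=1
t9.Δ0 j=1 a=0 e=0 clk=1 b=1 h=0 f=0 g=1 d=0 c=1
t9.Δ1 j=1 a=0 e=0 clk=0 b=1 h=0 f=0 g=1 d=0 c=1
t10.Δ0 j=1 a=0 e=0 clk=0 b=1 h=0 f=0 g=1 d=0 c=1
t10.Δ1 j=1 a=0 e=0 clk=1 b=1 h=0 f=0 g=1 d=0 c=1
t10.Δ2 j=1 a=0 e=0 clk=1 b=1 h=0 f=0 g=0 d=0 c=1
t11.Δ0 j=1 a=0 e=0 clk=1 b=1 h=0 f=0 g=0 d=0 c=1
t11.Δ1 j=1 a=0 e=0 clk=0 b=1 h=0 f=0 g=0 d=0 c=1
t12.Δ0 j=1 a=0 e=0 clk=0 b=1 h=0 f=0 g=0 d=0 c=1
t12.Δ1 j=1 a=0 e=0 clk=1 b=1 h=0 f=0 g=0 d=0 c=1
t12.Δ2 j=1 a=0 e=0 clk=1 b=1 h=1 f=0 g=0 d=0 c=1
t12.Δ3 j=1 a=1 e=0 clk=1 b=1 h=1 f=1 g=0 d=0 c=1
t12.Δ4 j=1 a=1 e=1 clk=1 b=1 h=1 f=1 g=0 d=0 c=1
t12.Δ5 j=1 a=0 e=1 clk=1 b=1 h=1 f=1 g=0 d=0 c=1
t13.Δ0 j=1 a=0 e=1 clk=1 b=1 h=1 f=1 g=0 d=0 c=1
t13.Δ1 j=1 a=0 e=1 clk=0 b=1 h=1 f=1 g=0 d=0 c=1

no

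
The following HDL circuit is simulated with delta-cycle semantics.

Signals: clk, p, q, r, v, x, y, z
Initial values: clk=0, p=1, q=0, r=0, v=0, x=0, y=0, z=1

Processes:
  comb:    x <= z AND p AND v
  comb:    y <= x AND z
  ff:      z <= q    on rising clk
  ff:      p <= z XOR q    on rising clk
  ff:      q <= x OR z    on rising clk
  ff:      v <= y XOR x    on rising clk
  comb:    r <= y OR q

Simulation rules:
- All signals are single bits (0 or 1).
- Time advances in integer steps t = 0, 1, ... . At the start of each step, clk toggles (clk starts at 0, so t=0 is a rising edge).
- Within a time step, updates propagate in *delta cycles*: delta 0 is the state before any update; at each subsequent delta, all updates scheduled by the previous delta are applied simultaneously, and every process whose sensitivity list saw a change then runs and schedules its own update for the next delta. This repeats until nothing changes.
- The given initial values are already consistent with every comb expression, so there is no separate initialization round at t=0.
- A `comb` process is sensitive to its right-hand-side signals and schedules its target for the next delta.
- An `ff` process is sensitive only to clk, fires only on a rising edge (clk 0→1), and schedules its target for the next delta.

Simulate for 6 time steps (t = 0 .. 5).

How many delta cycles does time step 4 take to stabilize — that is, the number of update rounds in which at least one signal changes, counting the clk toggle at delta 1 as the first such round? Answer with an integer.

3

t0.Δ0 z=1 p=1 y=0 q=0 x=0 v=0 clk=0 r=0
t0.Δ1 z=1 p=1 y=0 q=0 x=0 v=0 clk=1 r=0
t0.Δ2 z=0 p=1 y=0 q=1 x=0 v=0 clk=1 r=0
t0.Δ3 z=0 p=1 y=0 q=1 x=0 v=0 clk=1 r=1
t1.Δ0 z=0 p=1 y=0 q=1 x=0 v=0 clk=1 r=1
t1.Δ1 z=0 p=1 y=0 q=1 x=0 v=0 clk=0 r=1
t2.Δ0 z=0 p=1 y=0 q=1 x=0 v=0 clk=0 r=1
t2.Δ1 z=0 p=1 y=0 q=1 x=0 v=0 clk=1 r=1
t2.Δ2 z=1 p=1 y=0 q=0 x=0 v=0 clk=1 r=1
t2.Δ3 z=1 p=1 y=0 q=0 x=0 v=0 clk=1 r=0
t3.Δ0 z=1 p=1 y=0 q=0 x=0 v=0 clk=1 r=0
t3.Δ1 z=1 p=1 y=0 q=0 x=0 v=0 clk=0 r=0
t4.Δ0 z=1 p=1 y=0 q=0 x=0 v=0 clk=0 r=0
t4.Δ1 z=1 p=1 y=0 q=0 x=0 v=0 clk=1 r=0
t4.Δ2 z=0 p=1 y=0 q=1 x=0 v=0 clk=1 r=0
t4.Δ3 z=0 p=1 y=0 q=1 x=0 v=0 clk=1 r=1
t5.Δ0 z=0 p=1 y=0 q=1 x=0 v=0 clk=1 r=1
t5.Δ1 z=0 p=1 y=0 q=1 x=0 v=0 clk=0 r=1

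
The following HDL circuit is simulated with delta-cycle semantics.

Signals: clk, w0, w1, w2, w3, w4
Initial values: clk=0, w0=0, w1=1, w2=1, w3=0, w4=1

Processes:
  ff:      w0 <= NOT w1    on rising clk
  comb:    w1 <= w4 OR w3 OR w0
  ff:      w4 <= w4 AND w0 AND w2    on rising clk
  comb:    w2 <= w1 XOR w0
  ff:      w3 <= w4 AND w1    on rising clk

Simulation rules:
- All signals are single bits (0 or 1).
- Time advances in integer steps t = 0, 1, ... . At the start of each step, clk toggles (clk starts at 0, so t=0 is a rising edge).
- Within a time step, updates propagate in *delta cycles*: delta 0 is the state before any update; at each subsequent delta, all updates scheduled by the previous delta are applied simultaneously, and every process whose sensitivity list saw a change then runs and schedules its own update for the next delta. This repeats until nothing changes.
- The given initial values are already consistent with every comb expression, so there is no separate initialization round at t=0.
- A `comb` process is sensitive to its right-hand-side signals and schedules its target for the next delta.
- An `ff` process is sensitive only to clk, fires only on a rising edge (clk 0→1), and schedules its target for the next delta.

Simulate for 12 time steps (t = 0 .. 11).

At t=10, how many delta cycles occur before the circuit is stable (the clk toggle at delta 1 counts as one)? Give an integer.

4

[bits: w1,clk,w0,w4,w2,w3]
t=0: Δ0=100110 Δ1=110110 Δ2=110011 | 2Δ
t=1: Δ0=110011 Δ1=100011 | 1Δ
t=2: Δ0=100011 Δ1=110011 Δ2=110010 Δ3=010010 Δ4=010000 | 4Δ
t=3: Δ0=010000 Δ1=000000 | 1Δ
t=4: Δ0=000000 Δ1=010000 Δ2=011000 Δ3=111010 Δ4=111000 | 4Δ
t=5: Δ0=111000 Δ1=101000 | 1Δ
t=6: Δ0=101000 Δ1=111000 Δ2=110000 Δ3=010010 Δ4=010000 | 4Δ
t=7: Δ0=010000 Δ1=000000 | 1Δ
t=8: Δ0=000000 Δ1=010000 Δ2=011000 Δ3=111010 Δ4=111000 | 4Δ
t=9: Δ0=111000 Δ1=101000 | 1Δ
t=10: Δ0=101000 Δ1=111000 Δ2=110000 Δ3=010010 Δ4=010000 | 4Δ
t=11: Δ0=010000 Δ1=000000 | 1Δ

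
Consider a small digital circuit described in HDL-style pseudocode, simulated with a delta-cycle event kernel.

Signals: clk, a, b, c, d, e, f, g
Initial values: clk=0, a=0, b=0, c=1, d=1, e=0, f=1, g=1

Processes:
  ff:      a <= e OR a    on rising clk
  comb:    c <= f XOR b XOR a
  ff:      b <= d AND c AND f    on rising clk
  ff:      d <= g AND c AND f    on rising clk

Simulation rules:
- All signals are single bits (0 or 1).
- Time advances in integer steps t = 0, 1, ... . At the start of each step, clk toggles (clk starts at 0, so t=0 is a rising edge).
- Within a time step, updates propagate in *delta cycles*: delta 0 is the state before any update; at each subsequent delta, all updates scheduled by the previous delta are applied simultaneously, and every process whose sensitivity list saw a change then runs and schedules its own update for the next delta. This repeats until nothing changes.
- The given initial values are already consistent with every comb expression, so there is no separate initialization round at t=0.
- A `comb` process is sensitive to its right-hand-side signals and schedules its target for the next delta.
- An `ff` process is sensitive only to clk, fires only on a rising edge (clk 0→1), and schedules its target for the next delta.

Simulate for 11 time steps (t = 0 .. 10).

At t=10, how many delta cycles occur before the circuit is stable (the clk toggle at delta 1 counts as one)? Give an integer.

2

[bits: g,b,a,clk,e,c,f,d]
t=0: Δ0=10000111 Δ1=10010111 Δ2=11010111 Δ3=11010011 | 3Δ
t=1: Δ0=11010011 Δ1=11000011 | 1Δ
t=2: Δ0=11000011 Δ1=11010011 Δ2=10010010 Δ3=10010110 | 3Δ
t=3: Δ0=10010110 Δ1=10000110 | 1Δ
t=4: Δ0=10000110 Δ1=10010110 Δ2=10010111 | 2Δ
t=5: Δ0=10010111 Δ1=10000111 | 1Δ
t=6: Δ0=10000111 Δ1=10010111 Δ2=11010111 Δ3=11010011 | 3Δ
t=7: Δ0=11010011 Δ1=11000011 | 1Δ
t=8: Δ0=11000011 Δ1=11010011 Δ2=10010010 Δ3=10010110 | 3Δ
t=9: Δ0=10010110 Δ1=10000110 | 1Δ
t=10: Δ0=10000110 Δ1=10010110 Δ2=10010111 | 2Δ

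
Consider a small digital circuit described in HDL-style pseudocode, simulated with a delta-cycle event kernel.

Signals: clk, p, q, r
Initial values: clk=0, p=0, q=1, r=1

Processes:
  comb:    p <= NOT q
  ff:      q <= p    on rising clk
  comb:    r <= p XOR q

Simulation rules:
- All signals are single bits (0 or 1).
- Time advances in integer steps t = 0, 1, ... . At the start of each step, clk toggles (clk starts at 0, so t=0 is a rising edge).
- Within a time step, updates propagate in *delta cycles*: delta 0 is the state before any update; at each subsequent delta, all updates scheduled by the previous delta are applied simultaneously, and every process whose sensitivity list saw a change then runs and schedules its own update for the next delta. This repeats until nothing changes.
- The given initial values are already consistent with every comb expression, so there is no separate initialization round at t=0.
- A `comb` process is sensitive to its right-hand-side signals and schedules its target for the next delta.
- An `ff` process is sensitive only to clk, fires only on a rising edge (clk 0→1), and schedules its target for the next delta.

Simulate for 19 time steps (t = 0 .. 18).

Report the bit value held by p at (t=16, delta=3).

[bits: clk,r,p,q]
t=0: Δ0=0101 Δ1=1101 Δ2=1100 Δ3=1010 Δ4=1110 | 4Δ
t=1: Δ0=1110 Δ1=0110 | 1Δ
t=2: Δ0=0110 Δ1=1110 Δ2=1111 Δ3=1001 Δ4=1101 | 4Δ
t=3: Δ0=1101 Δ1=0101 | 1Δ
t=4: Δ0=0101 Δ1=1101 Δ2=1100 Δ3=1010 Δ4=1110 | 4Δ
t=5: Δ0=1110 Δ1=0110 | 1Δ
t=6: Δ0=0110 Δ1=1110 Δ2=1111 Δ3=1001 Δ4=1101 | 4Δ
t=7: Δ0=1101 Δ1=0101 | 1Δ
t=8: Δ0=0101 Δ1=1101 Δ2=1100 Δ3=1010 Δ4=1110 | 4Δ
t=9: Δ0=1110 Δ1=0110 | 1Δ
t=10: Δ0=0110 Δ1=1110 Δ2=1111 Δ3=1001 Δ4=1101 | 4Δ
t=11: Δ0=1101 Δ1=0101 | 1Δ
t=12: Δ0=0101 Δ1=1101 Δ2=1100 Δ3=1010 Δ4=1110 | 4Δ
t=13: Δ0=1110 Δ1=0110 | 1Δ
t=14: Δ0=0110 Δ1=1110 Δ2=1111 Δ3=1001 Δ4=1101 | 4Δ
t=15: Δ0=1101 Δ1=0101 | 1Δ
t=16: Δ0=0101 Δ1=1101 Δ2=1100 Δ3=1010 Δ4=1110 | 4Δ
t=17: Δ0=1110 Δ1=0110 | 1Δ
t=18: Δ0=0110 Δ1=1110 Δ2=1111 Δ3=1001 Δ4=1101 | 4Δ

1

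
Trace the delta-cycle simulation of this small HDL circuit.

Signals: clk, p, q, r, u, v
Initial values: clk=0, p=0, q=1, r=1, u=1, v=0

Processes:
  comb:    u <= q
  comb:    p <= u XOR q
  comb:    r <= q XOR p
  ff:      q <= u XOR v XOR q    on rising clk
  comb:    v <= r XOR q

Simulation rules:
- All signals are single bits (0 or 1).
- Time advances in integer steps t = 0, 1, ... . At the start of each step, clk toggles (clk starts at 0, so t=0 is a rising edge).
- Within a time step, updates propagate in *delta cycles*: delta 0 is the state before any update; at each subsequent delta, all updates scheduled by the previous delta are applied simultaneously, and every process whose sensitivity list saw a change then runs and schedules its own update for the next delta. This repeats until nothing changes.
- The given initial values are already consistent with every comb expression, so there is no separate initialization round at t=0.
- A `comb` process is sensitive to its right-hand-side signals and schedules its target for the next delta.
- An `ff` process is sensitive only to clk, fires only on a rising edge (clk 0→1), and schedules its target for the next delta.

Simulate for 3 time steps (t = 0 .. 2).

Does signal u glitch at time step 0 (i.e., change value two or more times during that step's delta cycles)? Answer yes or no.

no

[bits: u,v,clk,q,r,p]
t=0: Δ0=100110 Δ1=101110 Δ2=101010 Δ3=011001 Δ4=001010 Δ5=011000 Δ6=001000 | 6Δ
t=1: Δ0=001000 Δ1=000000 | 1Δ
t=2: Δ0=000000 Δ1=001000 | 1Δ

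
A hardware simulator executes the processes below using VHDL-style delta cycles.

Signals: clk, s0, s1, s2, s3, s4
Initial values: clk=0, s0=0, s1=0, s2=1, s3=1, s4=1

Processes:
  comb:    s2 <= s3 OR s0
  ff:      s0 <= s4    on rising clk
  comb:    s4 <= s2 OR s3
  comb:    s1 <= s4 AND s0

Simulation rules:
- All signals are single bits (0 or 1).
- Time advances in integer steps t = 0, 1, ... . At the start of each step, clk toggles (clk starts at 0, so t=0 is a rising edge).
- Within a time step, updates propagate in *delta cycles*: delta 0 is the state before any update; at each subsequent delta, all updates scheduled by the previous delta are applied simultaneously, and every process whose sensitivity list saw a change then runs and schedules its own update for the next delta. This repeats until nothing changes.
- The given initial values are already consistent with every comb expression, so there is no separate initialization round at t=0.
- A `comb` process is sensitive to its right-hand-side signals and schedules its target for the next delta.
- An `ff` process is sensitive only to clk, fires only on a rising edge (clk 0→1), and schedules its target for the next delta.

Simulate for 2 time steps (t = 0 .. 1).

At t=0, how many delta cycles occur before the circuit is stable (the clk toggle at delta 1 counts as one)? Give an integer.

t0.Δ0 s4=1 clk=0 s0=0 s2=1 s3=1 s1=0
t0.Δ1 s4=1 clk=1 s0=0 s2=1 s3=1 s1=0
t0.Δ2 s4=1 clk=1 s0=1 s2=1 s3=1 s1=0
t0.Δ3 s4=1 clk=1 s0=1 s2=1 s3=1 s1=1
t1.Δ0 s4=1 clk=1 s0=1 s2=1 s3=1 s1=1
t1.Δ1 s4=1 clk=0 s0=1 s2=1 s3=1 s1=1

3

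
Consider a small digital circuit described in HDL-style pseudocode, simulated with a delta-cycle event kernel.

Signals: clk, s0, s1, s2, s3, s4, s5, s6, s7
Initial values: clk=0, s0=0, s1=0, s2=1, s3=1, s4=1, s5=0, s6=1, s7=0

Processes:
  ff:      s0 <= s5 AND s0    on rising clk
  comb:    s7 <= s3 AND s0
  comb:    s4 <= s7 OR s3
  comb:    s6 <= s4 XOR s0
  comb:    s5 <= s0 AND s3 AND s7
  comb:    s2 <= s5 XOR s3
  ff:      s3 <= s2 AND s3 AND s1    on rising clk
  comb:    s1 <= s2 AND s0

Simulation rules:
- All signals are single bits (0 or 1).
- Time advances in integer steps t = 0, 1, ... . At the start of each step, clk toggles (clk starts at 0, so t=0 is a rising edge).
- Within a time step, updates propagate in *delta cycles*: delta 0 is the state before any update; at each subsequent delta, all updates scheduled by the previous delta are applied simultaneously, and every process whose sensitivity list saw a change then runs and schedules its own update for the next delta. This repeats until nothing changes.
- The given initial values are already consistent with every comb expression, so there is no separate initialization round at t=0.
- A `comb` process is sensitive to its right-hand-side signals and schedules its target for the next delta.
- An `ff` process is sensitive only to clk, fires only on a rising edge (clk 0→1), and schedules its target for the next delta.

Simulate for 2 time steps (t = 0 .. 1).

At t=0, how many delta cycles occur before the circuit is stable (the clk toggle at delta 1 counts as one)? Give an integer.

4

t=0 Δ0: s1=0 s6=1 s7=0 s0=0 s4=1 s5=0 s3=1 s2=1 clk=0
  Δ1: clk:0→1
  Δ2: s3:1→0
  Δ3: s4:1→0, s2:1→0
  Δ4: s6:1→0
  (4Δ to stable)
t=1 Δ0: s1=0 s6=0 s7=0 s0=0 s4=0 s5=0 s3=0 s2=0 clk=1
  Δ1: clk:1→0
  (1Δ to stable)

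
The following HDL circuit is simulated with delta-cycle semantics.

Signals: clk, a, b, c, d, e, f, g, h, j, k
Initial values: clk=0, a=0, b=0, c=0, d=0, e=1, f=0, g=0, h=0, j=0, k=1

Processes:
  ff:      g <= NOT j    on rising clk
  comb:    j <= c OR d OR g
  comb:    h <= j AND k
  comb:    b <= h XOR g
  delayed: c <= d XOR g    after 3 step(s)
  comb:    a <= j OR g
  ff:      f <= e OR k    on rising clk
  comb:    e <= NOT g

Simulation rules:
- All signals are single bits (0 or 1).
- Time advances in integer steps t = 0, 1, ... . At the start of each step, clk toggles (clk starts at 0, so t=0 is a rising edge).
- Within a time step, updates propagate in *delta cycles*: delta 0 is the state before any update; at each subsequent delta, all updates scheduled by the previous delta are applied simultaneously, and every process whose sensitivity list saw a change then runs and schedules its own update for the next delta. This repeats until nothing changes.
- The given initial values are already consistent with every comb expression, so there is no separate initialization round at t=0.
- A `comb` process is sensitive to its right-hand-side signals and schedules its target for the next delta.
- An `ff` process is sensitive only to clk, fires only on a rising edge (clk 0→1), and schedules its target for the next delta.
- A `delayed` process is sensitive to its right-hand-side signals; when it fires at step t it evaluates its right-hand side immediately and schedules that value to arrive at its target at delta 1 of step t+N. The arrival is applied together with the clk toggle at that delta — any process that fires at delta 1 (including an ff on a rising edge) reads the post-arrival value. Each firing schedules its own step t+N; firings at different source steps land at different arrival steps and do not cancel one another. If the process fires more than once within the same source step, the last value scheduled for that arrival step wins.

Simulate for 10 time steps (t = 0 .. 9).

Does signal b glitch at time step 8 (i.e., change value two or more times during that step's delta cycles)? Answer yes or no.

yes

[bits: c,clk,j,h,k,d,e,b,g,a,f]
t=0: Δ0=00001010000 Δ1=01001010000 Δ2=01001010101 Δ3=01101001111 Δ4=01111001111 Δ5=01111000111 | 5Δ
t=1: Δ0=01111000111 Δ1=00111000111 | 1Δ
t=2: Δ0=00111000111 Δ1=01111000111 Δ2=01111000011 Δ3=01011011011 Δ4=01001011001 Δ5=01001010001 | 5Δ
t=3: Δ0=01001010001 Δ1=10001010001 Δ2=10101010001 Δ3=10111010011 Δ4=10111011011 | 4Δ
t=4: Δ0=10111011011 Δ1=11111011011 | 1Δ
t=5: Δ0=11111011011 Δ1=00111011011 Δ2=00011011011 Δ3=00001011001 Δ4=00001010001 | 4Δ
t=6: Δ0=00001010001 Δ1=01001010001 Δ2=01001010101 Δ3=01101001111 Δ4=01111001111 Δ5=01111000111 | 5Δ
t=7: Δ0=01111000111 Δ1=00111000111 | 1Δ
t=8: Δ0=00111000111 Δ1=01111000111 Δ2=01111000011 Δ3=01011011011 Δ4=01001011001 Δ5=01001010001 | 5Δ
t=9: Δ0=01001010001 Δ1=10001010001 Δ2=10101010001 Δ3=10111010011 Δ4=10111011011 | 4Δ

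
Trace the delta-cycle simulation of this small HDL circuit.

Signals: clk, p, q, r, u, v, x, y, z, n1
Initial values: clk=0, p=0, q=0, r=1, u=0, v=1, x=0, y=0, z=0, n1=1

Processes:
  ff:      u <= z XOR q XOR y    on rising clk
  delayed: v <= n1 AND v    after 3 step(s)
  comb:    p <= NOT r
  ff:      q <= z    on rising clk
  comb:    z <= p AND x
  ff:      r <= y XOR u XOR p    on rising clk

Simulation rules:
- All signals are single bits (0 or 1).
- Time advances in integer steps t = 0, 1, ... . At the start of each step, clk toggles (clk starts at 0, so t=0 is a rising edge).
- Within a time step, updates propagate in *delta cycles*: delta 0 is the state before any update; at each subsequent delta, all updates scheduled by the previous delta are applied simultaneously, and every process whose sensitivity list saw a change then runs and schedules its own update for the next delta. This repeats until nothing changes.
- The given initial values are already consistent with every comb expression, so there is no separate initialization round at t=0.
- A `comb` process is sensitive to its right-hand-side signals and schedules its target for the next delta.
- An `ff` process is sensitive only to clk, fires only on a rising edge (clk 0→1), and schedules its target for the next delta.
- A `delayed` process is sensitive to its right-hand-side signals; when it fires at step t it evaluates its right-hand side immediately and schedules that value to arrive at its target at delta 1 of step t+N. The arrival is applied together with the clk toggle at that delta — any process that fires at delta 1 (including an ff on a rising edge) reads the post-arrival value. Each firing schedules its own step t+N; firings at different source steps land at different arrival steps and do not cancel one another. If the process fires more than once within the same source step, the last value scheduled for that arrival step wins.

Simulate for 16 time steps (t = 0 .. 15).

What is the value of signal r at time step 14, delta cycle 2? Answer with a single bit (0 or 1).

t0.Δ0 n1=1 x=0 z=0 r=1 v=1 u=0 clk=0 y=0 q=0 p=0
t0.Δ1 n1=1 x=0 z=0 r=1 v=1 u=0 clk=1 y=0 q=0 p=0
t0.Δ2 n1=1 x=0 z=0 r=0 v=1 u=0 clk=1 y=0 q=0 p=0
t0.Δ3 n1=1 x=0 z=0 r=0 v=1 u=0 clk=1 y=0 q=0 p=1
t1.Δ0 n1=1 x=0 z=0 r=0 v=1 u=0 clk=1 y=0 q=0 p=1
t1.Δ1 n1=1 x=0 z=0 r=0 v=1 u=0 clk=0 y=0 q=0 p=1
t2.Δ0 n1=1 x=0 z=0 r=0 v=1 u=0 clk=0 y=0 q=0 p=1
t2.Δ1 n1=1 x=0 z=0 r=0 v=1 u=0 clk=1 y=0 q=0 p=1
t2.Δ2 n1=1 x=0 z=0 r=1 v=1 u=0 clk=1 y=0 q=0 p=1
t2.Δ3 n1=1 x=0 z=0 r=1 v=1 u=0 clk=1 y=0 q=0 p=0
t3.Δ0 n1=1 x=0 z=0 r=1 v=1 u=0 clk=1 y=0 q=0 p=0
t3.Δ1 n1=1 x=0 z=0 r=1 v=1 u=0 clk=0 y=0 q=0 p=0
t4.Δ0 n1=1 x=0 z=0 r=1 v=1 u=0 clk=0 y=0 q=0 p=0
t4.Δ1 n1=1 x=0 z=0 r=1 v=1 u=0 clk=1 y=0 q=0 p=0
t4.Δ2 n1=1 x=0 z=0 r=0 v=1 u=0 clk=1 y=0 q=0 p=0
t4.Δ3 n1=1 x=0 z=0 r=0 v=1 u=0 clk=1 y=0 q=0 p=1
t5.Δ0 n1=1 x=0 z=0 r=0 v=1 u=0 clk=1 y=0 q=0 p=1
t5.Δ1 n1=1 x=0 z=0 r=0 v=1 u=0 clk=0 y=0 q=0 p=1
t6.Δ0 n1=1 x=0 z=0 r=0 v=1 u=0 clk=0 y=0 q=0 p=1
t6.Δ1 n1=1 x=0 z=0 r=0 v=1 u=0 clk=1 y=0 q=0 p=1
t6.Δ2 n1=1 x=0 z=0 r=1 v=1 u=0 clk=1 y=0 q=0 p=1
t6.Δ3 n1=1 x=0 z=0 r=1 v=1 u=0 clk=1 y=0 q=0 p=0
t7.Δ0 n1=1 x=0 z=0 r=1 v=1 u=0 clk=1 y=0 q=0 p=0
t7.Δ1 n1=1 x=0 z=0 r=1 v=1 u=0 clk=0 y=0 q=0 p=0
t8.Δ0 n1=1 x=0 z=0 r=1 v=1 u=0 clk=0 y=0 q=0 p=0
t8.Δ1 n1=1 x=0 z=0 r=1 v=1 u=0 clk=1 y=0 q=0 p=0
t8.Δ2 n1=1 x=0 z=0 r=0 v=1 u=0 clk=1 y=0 q=0 p=0
t8.Δ3 n1=1 x=0 z=0 r=0 v=1 u=0 clk=1 y=0 q=0 p=1
t9.Δ0 n1=1 x=0 z=0 r=0 v=1 u=0 clk=1 y=0 q=0 p=1
t9.Δ1 n1=1 x=0 z=0 r=0 v=1 u=0 clk=0 y=0 q=0 p=1
t10.Δ0 n1=1 x=0 z=0 r=0 v=1 u=0 clk=0 y=0 q=0 p=1
t10.Δ1 n1=1 x=0 z=0 r=0 v=1 u=0 clk=1 y=0 q=0 p=1
t10.Δ2 n1=1 x=0 z=0 r=1 v=1 u=0 clk=1 y=0 q=0 p=1
t10.Δ3 n1=1 x=0 z=0 r=1 v=1 u=0 clk=1 y=0 q=0 p=0
t11.Δ0 n1=1 x=0 z=0 r=1 v=1 u=0 clk=1 y=0 q=0 p=0
t11.Δ1 n1=1 x=0 z=0 r=1 v=1 u=0 clk=0 y=0 q=0 p=0
t12.Δ0 n1=1 x=0 z=0 r=1 v=1 u=0 clk=0 y=0 q=0 p=0
t12.Δ1 n1=1 x=0 z=0 r=1 v=1 u=0 clk=1 y=0 q=0 p=0
t12.Δ2 n1=1 x=0 z=0 r=0 v=1 u=0 clk=1 y=0 q=0 p=0
t12.Δ3 n1=1 x=0 z=0 r=0 v=1 u=0 clk=1 y=0 q=0 p=1
t13.Δ0 n1=1 x=0 z=0 r=0 v=1 u=0 clk=1 y=0 q=0 p=1
t13.Δ1 n1=1 x=0 z=0 r=0 v=1 u=0 clk=0 y=0 q=0 p=1
t14.Δ0 n1=1 x=0 z=0 r=0 v=1 u=0 clk=0 y=0 q=0 p=1
t14.Δ1 n1=1 x=0 z=0 r=0 v=1 u=0 clk=1 y=0 q=0 p=1
t14.Δ2 n1=1 x=0 z=0 r=1 v=1 u=0 clk=1 y=0 q=0 p=1
t14.Δ3 n1=1 x=0 z=0 r=1 v=1 u=0 clk=1 y=0 q=0 p=0
t15.Δ0 n1=1 x=0 z=0 r=1 v=1 u=0 clk=1 y=0 q=0 p=0
t15.Δ1 n1=1 x=0 z=0 r=1 v=1 u=0 clk=0 y=0 q=0 p=0

1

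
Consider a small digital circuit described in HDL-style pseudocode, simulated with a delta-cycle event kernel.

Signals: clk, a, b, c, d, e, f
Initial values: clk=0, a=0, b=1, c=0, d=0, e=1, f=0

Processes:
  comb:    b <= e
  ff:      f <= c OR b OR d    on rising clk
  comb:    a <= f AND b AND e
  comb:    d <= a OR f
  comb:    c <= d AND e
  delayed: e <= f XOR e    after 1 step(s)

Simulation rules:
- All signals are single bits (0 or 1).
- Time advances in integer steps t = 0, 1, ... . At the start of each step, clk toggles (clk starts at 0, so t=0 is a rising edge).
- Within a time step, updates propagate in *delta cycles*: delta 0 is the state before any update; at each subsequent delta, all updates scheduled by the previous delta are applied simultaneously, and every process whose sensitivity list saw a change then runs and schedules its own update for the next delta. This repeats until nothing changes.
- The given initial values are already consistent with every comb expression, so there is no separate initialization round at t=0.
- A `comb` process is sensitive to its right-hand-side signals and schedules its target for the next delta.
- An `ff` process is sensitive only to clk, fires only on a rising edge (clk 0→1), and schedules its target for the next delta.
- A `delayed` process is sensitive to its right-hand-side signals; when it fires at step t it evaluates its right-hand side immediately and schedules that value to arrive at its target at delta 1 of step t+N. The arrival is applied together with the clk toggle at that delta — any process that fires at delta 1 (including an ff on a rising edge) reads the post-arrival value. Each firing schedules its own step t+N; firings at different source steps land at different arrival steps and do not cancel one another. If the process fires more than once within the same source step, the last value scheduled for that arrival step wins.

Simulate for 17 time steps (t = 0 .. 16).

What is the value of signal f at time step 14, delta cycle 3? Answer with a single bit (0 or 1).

t=0 Δ0: d=0 e=1 b=1 f=0 clk=0 c=0 a=0
  Δ1: clk:0→1
  Δ2: f:0→1
  Δ3: d:0→1, a:0→1
  Δ4: c:0→1
  (4Δ to stable)
t=1 Δ0: d=1 e=1 b=1 f=1 clk=1 c=1 a=1
  Δ1: e:1→0, clk:1→0
  Δ2: b:1→0, c:1→0, a:1→0
  (2Δ to stable)
t=2 Δ0: d=1 e=0 b=0 f=1 clk=0 c=0 a=0
  Δ1: e:0→1, clk:0→1
  Δ2: b:0→1, c:0→1
  Δ3: a:0→1
  (3Δ to stable)
t=3 Δ0: d=1 e=1 b=1 f=1 clk=1 c=1 a=1
  Δ1: e:1→0, clk:1→0
  Δ2: b:1→0, c:1→0, a:1→0
  (2Δ to stable)
t=4 Δ0: d=1 e=0 b=0 f=1 clk=0 c=0 a=0
  Δ1: e:0→1, clk:0→1
  Δ2: b:0→1, c:0→1
  Δ3: a:0→1
  (3Δ to stable)
t=5 Δ0: d=1 e=1 b=1 f=1 clk=1 c=1 a=1
  Δ1: e:1→0, clk:1→0
  Δ2: b:1→0, c:1→0, a:1→0
  (2Δ to stable)
t=6 Δ0: d=1 e=0 b=0 f=1 clk=0 c=0 a=0
  Δ1: e:0→1, clk:0→1
  Δ2: b:0→1, c:0→1
  Δ3: a:0→1
  (3Δ to stable)
t=7 Δ0: d=1 e=1 b=1 f=1 clk=1 c=1 a=1
  Δ1: e:1→0, clk:1→0
  Δ2: b:1→0, c:1→0, a:1→0
  (2Δ to stable)
t=8 Δ0: d=1 e=0 b=0 f=1 clk=0 c=0 a=0
  Δ1: e:0→1, clk:0→1
  Δ2: b:0→1, c:0→1
  Δ3: a:0→1
  (3Δ to stable)
t=9 Δ0: d=1 e=1 b=1 f=1 clk=1 c=1 a=1
  Δ1: e:1→0, clk:1→0
  Δ2: b:1→0, c:1→0, a:1→0
  (2Δ to stable)
t=10 Δ0: d=1 e=0 b=0 f=1 clk=0 c=0 a=0
  Δ1: e:0→1, clk:0→1
  Δ2: b:0→1, c:0→1
  Δ3: a:0→1
  (3Δ to stable)
t=11 Δ0: d=1 e=1 b=1 f=1 clk=1 c=1 a=1
  Δ1: e:1→0, clk:1→0
  Δ2: b:1→0, c:1→0, a:1→0
  (2Δ to stable)
t=12 Δ0: d=1 e=0 b=0 f=1 clk=0 c=0 a=0
  Δ1: e:0→1, clk:0→1
  Δ2: b:0→1, c:0→1
  Δ3: a:0→1
  (3Δ to stable)
t=13 Δ0: d=1 e=1 b=1 f=1 clk=1 c=1 a=1
  Δ1: e:1→0, clk:1→0
  Δ2: b:1→0, c:1→0, a:1→0
  (2Δ to stable)
t=14 Δ0: d=1 e=0 b=0 f=1 clk=0 c=0 a=0
  Δ1: e:0→1, clk:0→1
  Δ2: b:0→1, c:0→1
  Δ3: a:0→1
  (3Δ to stable)
t=15 Δ0: d=1 e=1 b=1 f=1 clk=1 c=1 a=1
  Δ1: e:1→0, clk:1→0
  Δ2: b:1→0, c:1→0, a:1→0
  (2Δ to stable)
t=16 Δ0: d=1 e=0 b=0 f=1 clk=0 c=0 a=0
  Δ1: e:0→1, clk:0→1
  Δ2: b:0→1, c:0→1
  Δ3: a:0→1
  (3Δ to stable)

1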